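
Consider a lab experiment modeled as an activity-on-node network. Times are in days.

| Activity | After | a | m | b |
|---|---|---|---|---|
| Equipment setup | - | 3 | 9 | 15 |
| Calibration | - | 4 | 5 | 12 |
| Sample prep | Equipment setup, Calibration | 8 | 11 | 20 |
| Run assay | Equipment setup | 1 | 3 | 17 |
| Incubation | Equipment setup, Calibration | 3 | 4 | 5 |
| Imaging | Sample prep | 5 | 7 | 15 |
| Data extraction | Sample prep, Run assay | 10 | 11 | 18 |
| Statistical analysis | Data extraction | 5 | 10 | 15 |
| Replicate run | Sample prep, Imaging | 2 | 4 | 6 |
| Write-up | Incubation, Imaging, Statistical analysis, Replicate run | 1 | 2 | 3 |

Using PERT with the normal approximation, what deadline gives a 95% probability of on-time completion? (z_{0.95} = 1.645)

50.9 days

te_Equipment setup = (3 + 4·9 + 15)/6 = 54/6 = 9; σ²_Equipment setup = ((15−3)/6)² = 4.000
te_Calibration = (4 + 4·5 + 12)/6 = 36/6 = 6; σ²_Calibration = ((12−4)/6)² = 1.778
te_Sample prep = (8 + 4·11 + 20)/6 = 72/6 = 12; σ²_Sample prep = ((20−8)/6)² = 4.000
te_Run assay = (1 + 4·3 + 17)/6 = 30/6 = 5; σ²_Run assay = ((17−1)/6)² = 7.111
te_Incubation = (3 + 4·4 + 5)/6 = 24/6 = 4; σ²_Incubation = ((5−3)/6)² = 0.111
te_Imaging = (5 + 4·7 + 15)/6 = 48/6 = 8; σ²_Imaging = ((15−5)/6)² = 2.778
te_Data extraction = (10 + 4·11 + 18)/6 = 72/6 = 12; σ²_Data extraction = ((18−10)/6)² = 1.778
te_Statistical analysis = (5 + 4·10 + 15)/6 = 60/6 = 10; σ²_Statistical analysis = ((15−5)/6)² = 2.778
te_Replicate run = (2 + 4·4 + 6)/6 = 24/6 = 4; σ²_Replicate run = ((6−2)/6)² = 0.444
te_Write-up = (1 + 4·2 + 3)/6 = 12/6 = 2; σ²_Write-up = ((3−1)/6)² = 0.111

Forward pass:
ES_Equipment setup = 0; EF_Equipment setup = 9
ES_Calibration = 0; EF_Calibration = 6
ES_Sample prep = max(EF_Equipment setup=9, EF_Calibration=6) = 9; EF_Sample prep = 9+12 = 21
ES_Run assay = 9; EF_Run assay = 9+5 = 14
ES_Incubation = max(EF_Equipment setup=9, EF_Calibration=6) = 9; EF_Incubation = 9+4 = 13
ES_Imaging = 21; EF_Imaging = 21+8 = 29
ES_Data extraction = max(EF_Sample prep=21, EF_Run assay=14) = 21; EF_Data extraction = 21+12 = 33
ES_Statistical analysis = 33; EF_Statistical analysis = 33+10 = 43
ES_Replicate run = max(EF_Sample prep=21, EF_Imaging=29) = 29; EF_Replicate run = 29+4 = 33
ES_Write-up = max(EF_Incubation=13, EF_Imaging=29, EF_Statistical analysis=43, EF_Replicate run=33) = 43; EF_Write-up = 43+2 = 45
Expected project duration μ = 45 days. Critical path: Equipment setup → Sample prep → Data extraction → Statistical analysis → Write-up.

Variance along critical path = 4.000 + 4.000 + 1.778 + 2.778 + 0.111 = 12.667; σ = 3.559 days.
D = μ + z·σ = 45 + 1.645·3.559 = 50.9 days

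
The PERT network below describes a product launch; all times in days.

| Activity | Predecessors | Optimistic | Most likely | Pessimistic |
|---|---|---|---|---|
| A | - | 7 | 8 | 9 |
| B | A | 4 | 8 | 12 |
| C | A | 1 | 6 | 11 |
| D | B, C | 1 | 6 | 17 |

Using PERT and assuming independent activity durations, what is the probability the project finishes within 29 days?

0.977

te_A = (7 + 4·8 + 9)/6 = 48/6 = 8; σ²_A = ((9−7)/6)² = 0.111
te_B = (4 + 4·8 + 12)/6 = 48/6 = 8; σ²_B = ((12−4)/6)² = 1.778
te_C = (1 + 4·6 + 11)/6 = 36/6 = 6; σ²_C = ((11−1)/6)² = 2.778
te_D = (1 + 4·6 + 17)/6 = 42/6 = 7; σ²_D = ((17−1)/6)² = 7.111

Forward pass:
ES_A = 0; EF_A = 8
ES_B = 8; EF_B = 8+8 = 16
ES_C = 8; EF_C = 8+6 = 14
ES_D = max(EF_B=16, EF_C=14) = 16; EF_D = 16+7 = 23
Expected project duration μ = 23 days. Critical path: A → B → D.

Variance along critical path = 0.111 + 1.778 + 7.111 = 9.000; σ = √9.000 = 3.000 days.
Z = (29 − 23) / 3.000 = 2.000
P(T ≤ 29) = Φ(2.000) ≈ 0.977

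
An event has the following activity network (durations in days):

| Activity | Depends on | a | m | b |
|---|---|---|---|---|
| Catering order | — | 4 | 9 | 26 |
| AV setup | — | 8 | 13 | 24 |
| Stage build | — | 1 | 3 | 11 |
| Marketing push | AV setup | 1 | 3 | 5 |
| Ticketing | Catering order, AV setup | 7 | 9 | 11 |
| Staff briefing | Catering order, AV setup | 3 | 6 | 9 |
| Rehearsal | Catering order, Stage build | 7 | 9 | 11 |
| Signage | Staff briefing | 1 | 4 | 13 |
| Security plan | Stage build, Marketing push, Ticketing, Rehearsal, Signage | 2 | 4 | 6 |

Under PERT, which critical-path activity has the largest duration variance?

te_Catering order = (4 + 4·9 + 26)/6 = 66/6 = 11; σ²_Catering order = ((26−4)/6)² = 13.444
te_AV setup = (8 + 4·13 + 24)/6 = 84/6 = 14; σ²_AV setup = ((24−8)/6)² = 7.111
te_Stage build = (1 + 4·3 + 11)/6 = 24/6 = 4; σ²_Stage build = ((11−1)/6)² = 2.778
te_Marketing push = (1 + 4·3 + 5)/6 = 18/6 = 3; σ²_Marketing push = ((5−1)/6)² = 0.444
te_Ticketing = (7 + 4·9 + 11)/6 = 54/6 = 9; σ²_Ticketing = ((11−7)/6)² = 0.444
te_Staff briefing = (3 + 4·6 + 9)/6 = 36/6 = 6; σ²_Staff briefing = ((9−3)/6)² = 1.000
te_Rehearsal = (7 + 4·9 + 11)/6 = 54/6 = 9; σ²_Rehearsal = ((11−7)/6)² = 0.444
te_Signage = (1 + 4·4 + 13)/6 = 30/6 = 5; σ²_Signage = ((13−1)/6)² = 4.000
te_Security plan = (2 + 4·4 + 6)/6 = 24/6 = 4; σ²_Security plan = ((6−2)/6)² = 0.444

Forward pass:
ES_Catering order = 0; EF_Catering order = 11
ES_AV setup = 0; EF_AV setup = 14
ES_Stage build = 0; EF_Stage build = 4
ES_Marketing push = 14; EF_Marketing push = 14+3 = 17
ES_Ticketing = max(EF_Catering order=11, EF_AV setup=14) = 14; EF_Ticketing = 14+9 = 23
ES_Staff briefing = max(EF_Catering order=11, EF_AV setup=14) = 14; EF_Staff briefing = 14+6 = 20
ES_Rehearsal = max(EF_Catering order=11, EF_Stage build=4) = 11; EF_Rehearsal = 11+9 = 20
ES_Signage = 20; EF_Signage = 20+5 = 25
ES_Security plan = max(EF_Stage build=4, EF_Marketing push=17, EF_Ticketing=23, EF_Rehearsal=20, EF_Signage=25) = 25; EF_Security plan = 25+4 = 29
Expected project duration μ = 29 days. Critical path: AV setup → Staff briefing → Signage → Security plan.

Variances on critical path: σ²_AV setup=7.111, σ²_Staff briefing=1.000, σ²_Signage=4.000, σ²_Security plan=0.444.
Largest is σ²_AV setup = 7.111.

AV setup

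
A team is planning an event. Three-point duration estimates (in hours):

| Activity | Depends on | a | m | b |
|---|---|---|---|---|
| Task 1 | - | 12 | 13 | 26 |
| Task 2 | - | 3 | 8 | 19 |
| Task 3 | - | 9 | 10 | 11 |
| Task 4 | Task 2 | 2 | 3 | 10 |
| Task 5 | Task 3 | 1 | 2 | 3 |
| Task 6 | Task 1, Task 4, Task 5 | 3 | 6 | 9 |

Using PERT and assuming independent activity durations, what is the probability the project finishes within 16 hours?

0.024

te_Task 1 = (12 + 4·13 + 26)/6 = 90/6 = 15; σ²_Task 1 = ((26−12)/6)² = 5.444
te_Task 2 = (3 + 4·8 + 19)/6 = 54/6 = 9; σ²_Task 2 = ((19−3)/6)² = 7.111
te_Task 3 = (9 + 4·10 + 11)/6 = 60/6 = 10; σ²_Task 3 = ((11−9)/6)² = 0.111
te_Task 4 = (2 + 4·3 + 10)/6 = 24/6 = 4; σ²_Task 4 = ((10−2)/6)² = 1.778
te_Task 5 = (1 + 4·2 + 3)/6 = 12/6 = 2; σ²_Task 5 = ((3−1)/6)² = 0.111
te_Task 6 = (3 + 4·6 + 9)/6 = 36/6 = 6; σ²_Task 6 = ((9−3)/6)² = 1.000

Forward pass:
ES_Task 1 = 0; EF_Task 1 = 15
ES_Task 2 = 0; EF_Task 2 = 9
ES_Task 3 = 0; EF_Task 3 = 10
ES_Task 4 = 9; EF_Task 4 = 9+4 = 13
ES_Task 5 = 10; EF_Task 5 = 10+2 = 12
ES_Task 6 = max(EF_Task 1=15, EF_Task 4=13, EF_Task 5=12) = 15; EF_Task 6 = 15+6 = 21
Expected project duration μ = 21 hours. Critical path: Task 1 → Task 6.

Variance along critical path = 5.444 + 1.000 = 6.444; σ = √6.444 = 2.539 hours.
Z = (16 − 21) / 2.539 = -1.970
P(T ≤ 16) = Φ(-1.970) ≈ 0.024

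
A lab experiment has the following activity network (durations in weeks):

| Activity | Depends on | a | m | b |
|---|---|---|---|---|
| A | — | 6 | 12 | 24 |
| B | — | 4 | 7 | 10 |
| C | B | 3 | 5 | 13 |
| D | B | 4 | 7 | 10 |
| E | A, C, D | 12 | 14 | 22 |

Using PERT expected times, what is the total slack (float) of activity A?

1 weeks

te_A = (6 + 4·12 + 24)/6 = 78/6 = 13
te_B = (4 + 4·7 + 10)/6 = 42/6 = 7
te_C = (3 + 4·5 + 13)/6 = 36/6 = 6
te_D = (4 + 4·7 + 10)/6 = 42/6 = 7
te_E = (12 + 4·14 + 22)/6 = 90/6 = 15

Forward pass:
ES_A = 0; EF_A = 13
ES_B = 0; EF_B = 7
ES_C = 7; EF_C = 7+6 = 13
ES_D = 7; EF_D = 7+7 = 14
ES_E = max(EF_A=13, EF_C=13, EF_D=14) = 14; EF_E = 14+15 = 29
Expected project duration μ = 29 weeks. Critical path: B → D → E.

Backward pass:
LF_E = 29; LS_E = 29−15 = 14
LF_D = LS_E = 14; LS_D = 14−7 = 7
LF_C = LS_E = 14; LS_C = 14−6 = 8
LF_B = min(LS_C=8, LS_D=7) = 7; LS_B = 7−7 = 0
LF_A = LS_E = 14; LS_A = 14−13 = 1
Slack_A = LS_A − ES_A = 1 − 0 = 1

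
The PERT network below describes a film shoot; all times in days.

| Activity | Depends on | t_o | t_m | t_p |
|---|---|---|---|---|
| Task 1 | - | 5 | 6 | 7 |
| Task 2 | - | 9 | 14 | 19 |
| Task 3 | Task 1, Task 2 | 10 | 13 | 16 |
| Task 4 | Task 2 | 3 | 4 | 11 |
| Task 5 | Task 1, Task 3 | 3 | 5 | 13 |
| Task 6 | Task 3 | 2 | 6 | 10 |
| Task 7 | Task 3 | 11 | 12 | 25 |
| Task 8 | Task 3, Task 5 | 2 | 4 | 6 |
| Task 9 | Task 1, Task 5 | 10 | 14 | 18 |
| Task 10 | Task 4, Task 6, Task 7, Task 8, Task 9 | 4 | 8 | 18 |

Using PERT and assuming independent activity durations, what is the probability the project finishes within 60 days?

0.859

te_Task 1 = (5 + 4·6 + 7)/6 = 36/6 = 6; σ²_Task 1 = ((7−5)/6)² = 0.111
te_Task 2 = (9 + 4·14 + 19)/6 = 84/6 = 14; σ²_Task 2 = ((19−9)/6)² = 2.778
te_Task 3 = (10 + 4·13 + 16)/6 = 78/6 = 13; σ²_Task 3 = ((16−10)/6)² = 1.000
te_Task 4 = (3 + 4·4 + 11)/6 = 30/6 = 5; σ²_Task 4 = ((11−3)/6)² = 1.778
te_Task 5 = (3 + 4·5 + 13)/6 = 36/6 = 6; σ²_Task 5 = ((13−3)/6)² = 2.778
te_Task 6 = (2 + 4·6 + 10)/6 = 36/6 = 6; σ²_Task 6 = ((10−2)/6)² = 1.778
te_Task 7 = (11 + 4·12 + 25)/6 = 84/6 = 14; σ²_Task 7 = ((25−11)/6)² = 5.444
te_Task 8 = (2 + 4·4 + 6)/6 = 24/6 = 4; σ²_Task 8 = ((6−2)/6)² = 0.444
te_Task 9 = (10 + 4·14 + 18)/6 = 84/6 = 14; σ²_Task 9 = ((18−10)/6)² = 1.778
te_Task 10 = (4 + 4·8 + 18)/6 = 54/6 = 9; σ²_Task 10 = ((18−4)/6)² = 5.444

Forward pass:
ES_Task 1 = 0; EF_Task 1 = 6
ES_Task 2 = 0; EF_Task 2 = 14
ES_Task 3 = max(EF_Task 1=6, EF_Task 2=14) = 14; EF_Task 3 = 14+13 = 27
ES_Task 4 = 14; EF_Task 4 = 14+5 = 19
ES_Task 5 = max(EF_Task 1=6, EF_Task 3=27) = 27; EF_Task 5 = 27+6 = 33
ES_Task 6 = 27; EF_Task 6 = 27+6 = 33
ES_Task 7 = 27; EF_Task 7 = 27+14 = 41
ES_Task 8 = max(EF_Task 3=27, EF_Task 5=33) = 33; EF_Task 8 = 33+4 = 37
ES_Task 9 = max(EF_Task 1=6, EF_Task 5=33) = 33; EF_Task 9 = 33+14 = 47
ES_Task 10 = max(EF_Task 4=19, EF_Task 6=33, EF_Task 7=41, EF_Task 8=37, EF_Task 9=47) = 47; EF_Task 10 = 47+9 = 56
Expected project duration μ = 56 days. Critical path: Task 2 → Task 3 → Task 5 → Task 9 → Task 10.

Variance along critical path = 2.778 + 1.000 + 2.778 + 1.778 + 5.444 = 13.778; σ = √13.778 = 3.712 days.
Z = (60 − 56) / 3.712 = 1.078
P(T ≤ 60) = Φ(1.078) ≈ 0.859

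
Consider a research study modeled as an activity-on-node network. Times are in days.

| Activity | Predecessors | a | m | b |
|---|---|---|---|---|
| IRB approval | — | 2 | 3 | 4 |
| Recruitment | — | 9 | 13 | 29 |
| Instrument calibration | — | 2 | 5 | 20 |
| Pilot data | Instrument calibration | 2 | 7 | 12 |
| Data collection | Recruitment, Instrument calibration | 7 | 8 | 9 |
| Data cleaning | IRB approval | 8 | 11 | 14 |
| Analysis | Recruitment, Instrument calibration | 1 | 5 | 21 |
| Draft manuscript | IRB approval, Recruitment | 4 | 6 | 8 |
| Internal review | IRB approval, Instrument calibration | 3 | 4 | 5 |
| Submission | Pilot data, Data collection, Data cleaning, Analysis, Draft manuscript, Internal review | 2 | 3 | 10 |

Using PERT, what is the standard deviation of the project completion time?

te_IRB approval = (2 + 4·3 + 4)/6 = 18/6 = 3; σ²_IRB approval = ((4−2)/6)² = 0.111
te_Recruitment = (9 + 4·13 + 29)/6 = 90/6 = 15; σ²_Recruitment = ((29−9)/6)² = 11.111
te_Instrument calibration = (2 + 4·5 + 20)/6 = 42/6 = 7; σ²_Instrument calibration = ((20−2)/6)² = 9.000
te_Pilot data = (2 + 4·7 + 12)/6 = 42/6 = 7; σ²_Pilot data = ((12−2)/6)² = 2.778
te_Data collection = (7 + 4·8 + 9)/6 = 48/6 = 8; σ²_Data collection = ((9−7)/6)² = 0.111
te_Data cleaning = (8 + 4·11 + 14)/6 = 66/6 = 11; σ²_Data cleaning = ((14−8)/6)² = 1.000
te_Analysis = (1 + 4·5 + 21)/6 = 42/6 = 7; σ²_Analysis = ((21−1)/6)² = 11.111
te_Draft manuscript = (4 + 4·6 + 8)/6 = 36/6 = 6; σ²_Draft manuscript = ((8−4)/6)² = 0.444
te_Internal review = (3 + 4·4 + 5)/6 = 24/6 = 4; σ²_Internal review = ((5−3)/6)² = 0.111
te_Submission = (2 + 4·3 + 10)/6 = 24/6 = 4; σ²_Submission = ((10−2)/6)² = 1.778

Forward pass:
ES_IRB approval = 0; EF_IRB approval = 3
ES_Recruitment = 0; EF_Recruitment = 15
ES_Instrument calibration = 0; EF_Instrument calibration = 7
ES_Pilot data = 7; EF_Pilot data = 7+7 = 14
ES_Data collection = max(EF_Recruitment=15, EF_Instrument calibration=7) = 15; EF_Data collection = 15+8 = 23
ES_Data cleaning = 3; EF_Data cleaning = 3+11 = 14
ES_Analysis = max(EF_Recruitment=15, EF_Instrument calibration=7) = 15; EF_Analysis = 15+7 = 22
ES_Draft manuscript = max(EF_IRB approval=3, EF_Recruitment=15) = 15; EF_Draft manuscript = 15+6 = 21
ES_Internal review = max(EF_IRB approval=3, EF_Instrument calibration=7) = 7; EF_Internal review = 7+4 = 11
ES_Submission = max(EF_Pilot data=14, EF_Data collection=23, EF_Data cleaning=14, EF_Analysis=22, EF_Draft manuscript=21, EF_Internal review=11) = 23; EF_Submission = 23+4 = 27
Expected project duration μ = 27 days. Critical path: Recruitment → Data collection → Submission.

Variance along critical path = 11.111 + 0.111 + 1.778 = 13.000
σ = √13.000 = 3.606 days

3.61 days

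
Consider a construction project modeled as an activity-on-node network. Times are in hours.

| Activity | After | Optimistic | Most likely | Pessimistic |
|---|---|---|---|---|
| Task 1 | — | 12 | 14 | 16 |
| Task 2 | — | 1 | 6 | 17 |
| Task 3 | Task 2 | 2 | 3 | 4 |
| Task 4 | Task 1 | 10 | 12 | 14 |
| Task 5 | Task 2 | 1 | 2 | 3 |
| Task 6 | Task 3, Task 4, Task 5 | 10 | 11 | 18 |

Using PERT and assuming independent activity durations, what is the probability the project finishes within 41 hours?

te_Task 1 = (12 + 4·14 + 16)/6 = 84/6 = 14; σ²_Task 1 = ((16−12)/6)² = 0.444
te_Task 2 = (1 + 4·6 + 17)/6 = 42/6 = 7; σ²_Task 2 = ((17−1)/6)² = 7.111
te_Task 3 = (2 + 4·3 + 4)/6 = 18/6 = 3; σ²_Task 3 = ((4−2)/6)² = 0.111
te_Task 4 = (10 + 4·12 + 14)/6 = 72/6 = 12; σ²_Task 4 = ((14−10)/6)² = 0.444
te_Task 5 = (1 + 4·2 + 3)/6 = 12/6 = 2; σ²_Task 5 = ((3−1)/6)² = 0.111
te_Task 6 = (10 + 4·11 + 18)/6 = 72/6 = 12; σ²_Task 6 = ((18−10)/6)² = 1.778

Forward pass:
ES_Task 1 = 0; EF_Task 1 = 14
ES_Task 2 = 0; EF_Task 2 = 7
ES_Task 3 = 7; EF_Task 3 = 7+3 = 10
ES_Task 4 = 14; EF_Task 4 = 14+12 = 26
ES_Task 5 = 7; EF_Task 5 = 7+2 = 9
ES_Task 6 = max(EF_Task 3=10, EF_Task 4=26, EF_Task 5=9) = 26; EF_Task 6 = 26+12 = 38
Expected project duration μ = 38 hours. Critical path: Task 1 → Task 4 → Task 6.

Variance along critical path = 0.444 + 0.444 + 1.778 = 2.667; σ = √2.667 = 1.633 hours.
Z = (41 − 38) / 1.633 = 1.837
P(T ≤ 41) = Φ(1.837) ≈ 0.967

0.967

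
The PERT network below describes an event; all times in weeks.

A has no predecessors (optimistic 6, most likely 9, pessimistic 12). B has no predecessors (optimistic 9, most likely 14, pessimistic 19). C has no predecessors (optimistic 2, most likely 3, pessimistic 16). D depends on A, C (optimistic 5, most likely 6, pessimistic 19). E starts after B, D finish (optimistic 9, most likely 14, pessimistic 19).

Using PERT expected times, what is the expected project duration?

31 weeks

te_A = (6 + 4·9 + 12)/6 = 54/6 = 9
te_B = (9 + 4·14 + 19)/6 = 84/6 = 14
te_C = (2 + 4·3 + 16)/6 = 30/6 = 5
te_D = (5 + 4·6 + 19)/6 = 48/6 = 8
te_E = (9 + 4·14 + 19)/6 = 84/6 = 14

Forward pass:
ES_A = 0; EF_A = 9
ES_B = 0; EF_B = 14
ES_C = 0; EF_C = 5
ES_D = max(EF_A=9, EF_C=5) = 9; EF_D = 9+8 = 17
ES_E = max(EF_B=14, EF_D=17) = 17; EF_E = 17+14 = 31
Expected project duration μ = 31 weeks. Critical path: A → D → E.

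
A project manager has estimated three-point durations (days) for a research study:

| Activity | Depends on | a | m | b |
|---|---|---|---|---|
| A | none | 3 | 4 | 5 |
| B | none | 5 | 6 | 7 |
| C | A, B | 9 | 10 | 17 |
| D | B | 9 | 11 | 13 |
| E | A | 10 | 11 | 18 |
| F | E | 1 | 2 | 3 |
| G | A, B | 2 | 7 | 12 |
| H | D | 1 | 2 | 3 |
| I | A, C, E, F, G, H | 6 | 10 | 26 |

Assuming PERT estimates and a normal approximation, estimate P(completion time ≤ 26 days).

0.073

te_A = (3 + 4·4 + 5)/6 = 24/6 = 4; σ²_A = ((5−3)/6)² = 0.111
te_B = (5 + 4·6 + 7)/6 = 36/6 = 6; σ²_B = ((7−5)/6)² = 0.111
te_C = (9 + 4·10 + 17)/6 = 66/6 = 11; σ²_C = ((17−9)/6)² = 1.778
te_D = (9 + 4·11 + 13)/6 = 66/6 = 11; σ²_D = ((13−9)/6)² = 0.444
te_E = (10 + 4·11 + 18)/6 = 72/6 = 12; σ²_E = ((18−10)/6)² = 1.778
te_F = (1 + 4·2 + 3)/6 = 12/6 = 2; σ²_F = ((3−1)/6)² = 0.111
te_G = (2 + 4·7 + 12)/6 = 42/6 = 7; σ²_G = ((12−2)/6)² = 2.778
te_H = (1 + 4·2 + 3)/6 = 12/6 = 2; σ²_H = ((3−1)/6)² = 0.111
te_I = (6 + 4·10 + 26)/6 = 72/6 = 12; σ²_I = ((26−6)/6)² = 11.111

Forward pass:
ES_A = 0; EF_A = 4
ES_B = 0; EF_B = 6
ES_C = max(EF_A=4, EF_B=6) = 6; EF_C = 6+11 = 17
ES_D = 6; EF_D = 6+11 = 17
ES_E = 4; EF_E = 4+12 = 16
ES_F = 16; EF_F = 16+2 = 18
ES_G = max(EF_A=4, EF_B=6) = 6; EF_G = 6+7 = 13
ES_H = 17; EF_H = 17+2 = 19
ES_I = max(EF_A=4, EF_C=17, EF_E=16, EF_F=18, EF_G=13, EF_H=19) = 19; EF_I = 19+12 = 31
Expected project duration μ = 31 days. Critical path: B → D → H → I.

Variance along critical path = 0.111 + 0.444 + 0.111 + 11.111 = 11.778; σ = √11.778 = 3.432 days.
Z = (26 − 31) / 3.432 = -1.457
P(T ≤ 26) = Φ(-1.457) ≈ 0.073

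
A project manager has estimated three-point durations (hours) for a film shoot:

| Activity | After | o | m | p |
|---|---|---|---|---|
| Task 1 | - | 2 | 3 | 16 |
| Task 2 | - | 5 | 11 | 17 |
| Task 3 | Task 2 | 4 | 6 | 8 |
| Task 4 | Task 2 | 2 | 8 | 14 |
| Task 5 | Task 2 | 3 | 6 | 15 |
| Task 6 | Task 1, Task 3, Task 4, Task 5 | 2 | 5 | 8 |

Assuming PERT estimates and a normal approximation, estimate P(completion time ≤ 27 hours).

te_Task 1 = (2 + 4·3 + 16)/6 = 30/6 = 5; σ²_Task 1 = ((16−2)/6)² = 5.444
te_Task 2 = (5 + 4·11 + 17)/6 = 66/6 = 11; σ²_Task 2 = ((17−5)/6)² = 4.000
te_Task 3 = (4 + 4·6 + 8)/6 = 36/6 = 6; σ²_Task 3 = ((8−4)/6)² = 0.444
te_Task 4 = (2 + 4·8 + 14)/6 = 48/6 = 8; σ²_Task 4 = ((14−2)/6)² = 4.000
te_Task 5 = (3 + 4·6 + 15)/6 = 42/6 = 7; σ²_Task 5 = ((15−3)/6)² = 4.000
te_Task 6 = (2 + 4·5 + 8)/6 = 30/6 = 5; σ²_Task 6 = ((8−2)/6)² = 1.000

Forward pass:
ES_Task 1 = 0; EF_Task 1 = 5
ES_Task 2 = 0; EF_Task 2 = 11
ES_Task 3 = 11; EF_Task 3 = 11+6 = 17
ES_Task 4 = 11; EF_Task 4 = 11+8 = 19
ES_Task 5 = 11; EF_Task 5 = 11+7 = 18
ES_Task 6 = max(EF_Task 1=5, EF_Task 3=17, EF_Task 4=19, EF_Task 5=18) = 19; EF_Task 6 = 19+5 = 24
Expected project duration μ = 24 hours. Critical path: Task 2 → Task 4 → Task 6.

Variance along critical path = 4.000 + 4.000 + 1.000 = 9.000; σ = √9.000 = 3.000 hours.
Z = (27 − 24) / 3.000 = 1.000
P(T ≤ 27) = Φ(1.000) ≈ 0.841

0.841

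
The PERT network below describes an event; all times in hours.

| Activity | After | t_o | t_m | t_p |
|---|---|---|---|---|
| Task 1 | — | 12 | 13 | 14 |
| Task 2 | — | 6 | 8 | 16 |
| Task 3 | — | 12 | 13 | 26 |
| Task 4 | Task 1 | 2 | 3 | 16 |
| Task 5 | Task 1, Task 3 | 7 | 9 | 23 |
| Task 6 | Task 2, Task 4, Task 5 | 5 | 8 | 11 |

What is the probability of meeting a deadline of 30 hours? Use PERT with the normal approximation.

0.139

te_Task 1 = (12 + 4·13 + 14)/6 = 78/6 = 13; σ²_Task 1 = ((14−12)/6)² = 0.111
te_Task 2 = (6 + 4·8 + 16)/6 = 54/6 = 9; σ²_Task 2 = ((16−6)/6)² = 2.778
te_Task 3 = (12 + 4·13 + 26)/6 = 90/6 = 15; σ²_Task 3 = ((26−12)/6)² = 5.444
te_Task 4 = (2 + 4·3 + 16)/6 = 30/6 = 5; σ²_Task 4 = ((16−2)/6)² = 5.444
te_Task 5 = (7 + 4·9 + 23)/6 = 66/6 = 11; σ²_Task 5 = ((23−7)/6)² = 7.111
te_Task 6 = (5 + 4·8 + 11)/6 = 48/6 = 8; σ²_Task 6 = ((11−5)/6)² = 1.000

Forward pass:
ES_Task 1 = 0; EF_Task 1 = 13
ES_Task 2 = 0; EF_Task 2 = 9
ES_Task 3 = 0; EF_Task 3 = 15
ES_Task 4 = 13; EF_Task 4 = 13+5 = 18
ES_Task 5 = max(EF_Task 1=13, EF_Task 3=15) = 15; EF_Task 5 = 15+11 = 26
ES_Task 6 = max(EF_Task 2=9, EF_Task 4=18, EF_Task 5=26) = 26; EF_Task 6 = 26+8 = 34
Expected project duration μ = 34 hours. Critical path: Task 3 → Task 5 → Task 6.

Variance along critical path = 5.444 + 7.111 + 1.000 = 13.556; σ = √13.556 = 3.682 hours.
Z = (30 − 34) / 3.682 = -1.086
P(T ≤ 30) = Φ(-1.086) ≈ 0.139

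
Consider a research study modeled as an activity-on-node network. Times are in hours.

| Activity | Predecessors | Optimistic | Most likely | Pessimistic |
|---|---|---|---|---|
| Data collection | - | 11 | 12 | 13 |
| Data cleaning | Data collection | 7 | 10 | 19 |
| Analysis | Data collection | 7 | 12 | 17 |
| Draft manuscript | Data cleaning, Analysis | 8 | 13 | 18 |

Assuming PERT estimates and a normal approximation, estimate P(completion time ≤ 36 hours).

0.337

te_Data collection = (11 + 4·12 + 13)/6 = 72/6 = 12; σ²_Data collection = ((13−11)/6)² = 0.111
te_Data cleaning = (7 + 4·10 + 19)/6 = 66/6 = 11; σ²_Data cleaning = ((19−7)/6)² = 4.000
te_Analysis = (7 + 4·12 + 17)/6 = 72/6 = 12; σ²_Analysis = ((17−7)/6)² = 2.778
te_Draft manuscript = (8 + 4·13 + 18)/6 = 78/6 = 13; σ²_Draft manuscript = ((18−8)/6)² = 2.778

Forward pass:
ES_Data collection = 0; EF_Data collection = 12
ES_Data cleaning = 12; EF_Data cleaning = 12+11 = 23
ES_Analysis = 12; EF_Analysis = 12+12 = 24
ES_Draft manuscript = max(EF_Data cleaning=23, EF_Analysis=24) = 24; EF_Draft manuscript = 24+13 = 37
Expected project duration μ = 37 hours. Critical path: Data collection → Analysis → Draft manuscript.

Variance along critical path = 0.111 + 2.778 + 2.778 = 5.667; σ = √5.667 = 2.380 hours.
Z = (36 − 37) / 2.380 = -0.420
P(T ≤ 36) = Φ(-0.420) ≈ 0.337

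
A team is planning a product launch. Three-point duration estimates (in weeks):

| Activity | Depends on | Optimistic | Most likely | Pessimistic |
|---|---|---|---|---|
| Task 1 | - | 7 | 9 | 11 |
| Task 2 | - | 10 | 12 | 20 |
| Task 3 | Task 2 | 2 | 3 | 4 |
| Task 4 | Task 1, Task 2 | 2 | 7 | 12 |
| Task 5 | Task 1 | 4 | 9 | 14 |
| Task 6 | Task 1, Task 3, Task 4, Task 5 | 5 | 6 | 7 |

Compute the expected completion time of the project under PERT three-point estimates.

te_Task 1 = (7 + 4·9 + 11)/6 = 54/6 = 9
te_Task 2 = (10 + 4·12 + 20)/6 = 78/6 = 13
te_Task 3 = (2 + 4·3 + 4)/6 = 18/6 = 3
te_Task 4 = (2 + 4·7 + 12)/6 = 42/6 = 7
te_Task 5 = (4 + 4·9 + 14)/6 = 54/6 = 9
te_Task 6 = (5 + 4·6 + 7)/6 = 36/6 = 6

Forward pass:
ES_Task 1 = 0; EF_Task 1 = 9
ES_Task 2 = 0; EF_Task 2 = 13
ES_Task 3 = 13; EF_Task 3 = 13+3 = 16
ES_Task 4 = max(EF_Task 1=9, EF_Task 2=13) = 13; EF_Task 4 = 13+7 = 20
ES_Task 5 = 9; EF_Task 5 = 9+9 = 18
ES_Task 6 = max(EF_Task 1=9, EF_Task 3=16, EF_Task 4=20, EF_Task 5=18) = 20; EF_Task 6 = 20+6 = 26
Expected project duration μ = 26 weeks. Critical path: Task 2 → Task 4 → Task 6.

26 weeks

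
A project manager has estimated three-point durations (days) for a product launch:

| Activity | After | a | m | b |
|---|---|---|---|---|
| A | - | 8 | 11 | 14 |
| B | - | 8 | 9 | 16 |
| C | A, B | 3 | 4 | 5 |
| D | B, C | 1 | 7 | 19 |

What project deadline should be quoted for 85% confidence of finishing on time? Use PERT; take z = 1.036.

te_A = (8 + 4·11 + 14)/6 = 66/6 = 11; σ²_A = ((14−8)/6)² = 1.000
te_B = (8 + 4·9 + 16)/6 = 60/6 = 10; σ²_B = ((16−8)/6)² = 1.778
te_C = (3 + 4·4 + 5)/6 = 24/6 = 4; σ²_C = ((5−3)/6)² = 0.111
te_D = (1 + 4·7 + 19)/6 = 48/6 = 8; σ²_D = ((19−1)/6)² = 9.000

Forward pass:
ES_A = 0; EF_A = 11
ES_B = 0; EF_B = 10
ES_C = max(EF_A=11, EF_B=10) = 11; EF_C = 11+4 = 15
ES_D = max(EF_B=10, EF_C=15) = 15; EF_D = 15+8 = 23
Expected project duration μ = 23 days. Critical path: A → C → D.

Variance along critical path = 1.000 + 0.111 + 9.000 = 10.111; σ = 3.180 days.
D = μ + z·σ = 23 + 1.036·3.180 = 26.3 days

26.3 days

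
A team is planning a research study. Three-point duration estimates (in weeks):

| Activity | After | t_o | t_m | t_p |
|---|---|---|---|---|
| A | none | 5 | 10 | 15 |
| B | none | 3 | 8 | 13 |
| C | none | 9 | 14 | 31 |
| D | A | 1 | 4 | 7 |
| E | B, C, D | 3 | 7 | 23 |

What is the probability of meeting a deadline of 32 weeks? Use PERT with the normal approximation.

0.921

te_A = (5 + 4·10 + 15)/6 = 60/6 = 10; σ²_A = ((15−5)/6)² = 2.778
te_B = (3 + 4·8 + 13)/6 = 48/6 = 8; σ²_B = ((13−3)/6)² = 2.778
te_C = (9 + 4·14 + 31)/6 = 96/6 = 16; σ²_C = ((31−9)/6)² = 13.444
te_D = (1 + 4·4 + 7)/6 = 24/6 = 4; σ²_D = ((7−1)/6)² = 1.000
te_E = (3 + 4·7 + 23)/6 = 54/6 = 9; σ²_E = ((23−3)/6)² = 11.111

Forward pass:
ES_A = 0; EF_A = 10
ES_B = 0; EF_B = 8
ES_C = 0; EF_C = 16
ES_D = 10; EF_D = 10+4 = 14
ES_E = max(EF_B=8, EF_C=16, EF_D=14) = 16; EF_E = 16+9 = 25
Expected project duration μ = 25 weeks. Critical path: C → E.

Variance along critical path = 13.444 + 11.111 = 24.556; σ = √24.556 = 4.955 weeks.
Z = (32 − 25) / 4.955 = 1.413
P(T ≤ 32) = Φ(1.413) ≈ 0.921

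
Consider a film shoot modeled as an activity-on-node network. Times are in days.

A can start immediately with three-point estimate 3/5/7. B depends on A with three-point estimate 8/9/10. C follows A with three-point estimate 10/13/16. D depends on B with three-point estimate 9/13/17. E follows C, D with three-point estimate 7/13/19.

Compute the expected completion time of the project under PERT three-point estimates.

te_A = (3 + 4·5 + 7)/6 = 30/6 = 5
te_B = (8 + 4·9 + 10)/6 = 54/6 = 9
te_C = (10 + 4·13 + 16)/6 = 78/6 = 13
te_D = (9 + 4·13 + 17)/6 = 78/6 = 13
te_E = (7 + 4·13 + 19)/6 = 78/6 = 13

Forward pass:
ES_A = 0; EF_A = 5
ES_B = 5; EF_B = 5+9 = 14
ES_C = 5; EF_C = 5+13 = 18
ES_D = 14; EF_D = 14+13 = 27
ES_E = max(EF_C=18, EF_D=27) = 27; EF_E = 27+13 = 40
Expected project duration μ = 40 days. Critical path: A → B → D → E.

40 days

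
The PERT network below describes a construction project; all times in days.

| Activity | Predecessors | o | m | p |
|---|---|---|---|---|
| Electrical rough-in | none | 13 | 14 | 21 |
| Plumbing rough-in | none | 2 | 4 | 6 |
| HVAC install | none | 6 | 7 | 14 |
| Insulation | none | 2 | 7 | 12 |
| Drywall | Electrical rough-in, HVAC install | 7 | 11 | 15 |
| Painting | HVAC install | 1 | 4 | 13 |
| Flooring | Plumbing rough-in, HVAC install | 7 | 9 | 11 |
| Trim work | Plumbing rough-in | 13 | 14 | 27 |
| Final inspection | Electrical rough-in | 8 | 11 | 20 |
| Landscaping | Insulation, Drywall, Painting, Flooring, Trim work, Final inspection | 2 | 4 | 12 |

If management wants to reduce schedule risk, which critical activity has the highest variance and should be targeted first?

te_Electrical rough-in = (13 + 4·14 + 21)/6 = 90/6 = 15; σ²_Electrical rough-in = ((21−13)/6)² = 1.778
te_Plumbing rough-in = (2 + 4·4 + 6)/6 = 24/6 = 4; σ²_Plumbing rough-in = ((6−2)/6)² = 0.444
te_HVAC install = (6 + 4·7 + 14)/6 = 48/6 = 8; σ²_HVAC install = ((14−6)/6)² = 1.778
te_Insulation = (2 + 4·7 + 12)/6 = 42/6 = 7; σ²_Insulation = ((12−2)/6)² = 2.778
te_Drywall = (7 + 4·11 + 15)/6 = 66/6 = 11; σ²_Drywall = ((15−7)/6)² = 1.778
te_Painting = (1 + 4·4 + 13)/6 = 30/6 = 5; σ²_Painting = ((13−1)/6)² = 4.000
te_Flooring = (7 + 4·9 + 11)/6 = 54/6 = 9; σ²_Flooring = ((11−7)/6)² = 0.444
te_Trim work = (13 + 4·14 + 27)/6 = 96/6 = 16; σ²_Trim work = ((27−13)/6)² = 5.444
te_Final inspection = (8 + 4·11 + 20)/6 = 72/6 = 12; σ²_Final inspection = ((20−8)/6)² = 4.000
te_Landscaping = (2 + 4·4 + 12)/6 = 30/6 = 5; σ²_Landscaping = ((12−2)/6)² = 2.778

Forward pass:
ES_Electrical rough-in = 0; EF_Electrical rough-in = 15
ES_Plumbing rough-in = 0; EF_Plumbing rough-in = 4
ES_HVAC install = 0; EF_HVAC install = 8
ES_Insulation = 0; EF_Insulation = 7
ES_Drywall = max(EF_Electrical rough-in=15, EF_HVAC install=8) = 15; EF_Drywall = 15+11 = 26
ES_Painting = 8; EF_Painting = 8+5 = 13
ES_Flooring = max(EF_Plumbing rough-in=4, EF_HVAC install=8) = 8; EF_Flooring = 8+9 = 17
ES_Trim work = 4; EF_Trim work = 4+16 = 20
ES_Final inspection = 15; EF_Final inspection = 15+12 = 27
ES_Landscaping = max(EF_Insulation=7, EF_Drywall=26, EF_Painting=13, EF_Flooring=17, EF_Trim work=20, EF_Final inspection=27) = 27; EF_Landscaping = 27+5 = 32
Expected project duration μ = 32 days. Critical path: Electrical rough-in → Final inspection → Landscaping.

Variances on critical path: σ²_Electrical rough-in=1.778, σ²_Final inspection=4.000, σ²_Landscaping=2.778.
Largest is σ²_Final inspection = 4.000.

Final inspection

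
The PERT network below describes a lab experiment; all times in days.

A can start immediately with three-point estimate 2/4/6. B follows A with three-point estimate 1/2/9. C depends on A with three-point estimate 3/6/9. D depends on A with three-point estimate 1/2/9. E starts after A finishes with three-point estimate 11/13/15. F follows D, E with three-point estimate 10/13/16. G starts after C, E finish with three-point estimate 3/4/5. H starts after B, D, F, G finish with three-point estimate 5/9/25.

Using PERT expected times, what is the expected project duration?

te_A = (2 + 4·4 + 6)/6 = 24/6 = 4
te_B = (1 + 4·2 + 9)/6 = 18/6 = 3
te_C = (3 + 4·6 + 9)/6 = 36/6 = 6
te_D = (1 + 4·2 + 9)/6 = 18/6 = 3
te_E = (11 + 4·13 + 15)/6 = 78/6 = 13
te_F = (10 + 4·13 + 16)/6 = 78/6 = 13
te_G = (3 + 4·4 + 5)/6 = 24/6 = 4
te_H = (5 + 4·9 + 25)/6 = 66/6 = 11

Forward pass:
ES_A = 0; EF_A = 4
ES_B = 4; EF_B = 4+3 = 7
ES_C = 4; EF_C = 4+6 = 10
ES_D = 4; EF_D = 4+3 = 7
ES_E = 4; EF_E = 4+13 = 17
ES_F = max(EF_D=7, EF_E=17) = 17; EF_F = 17+13 = 30
ES_G = max(EF_C=10, EF_E=17) = 17; EF_G = 17+4 = 21
ES_H = max(EF_B=7, EF_D=7, EF_F=30, EF_G=21) = 30; EF_H = 30+11 = 41
Expected project duration μ = 41 days. Critical path: A → E → F → H.

41 days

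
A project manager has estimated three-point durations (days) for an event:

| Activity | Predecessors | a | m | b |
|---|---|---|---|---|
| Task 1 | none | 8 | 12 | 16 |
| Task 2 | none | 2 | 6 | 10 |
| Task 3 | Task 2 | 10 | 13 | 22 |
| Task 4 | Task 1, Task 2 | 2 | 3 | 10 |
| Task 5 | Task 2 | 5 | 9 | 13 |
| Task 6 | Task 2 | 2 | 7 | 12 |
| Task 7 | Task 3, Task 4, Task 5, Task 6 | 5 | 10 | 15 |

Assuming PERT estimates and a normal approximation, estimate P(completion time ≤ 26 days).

te_Task 1 = (8 + 4·12 + 16)/6 = 72/6 = 12; σ²_Task 1 = ((16−8)/6)² = 1.778
te_Task 2 = (2 + 4·6 + 10)/6 = 36/6 = 6; σ²_Task 2 = ((10−2)/6)² = 1.778
te_Task 3 = (10 + 4·13 + 22)/6 = 84/6 = 14; σ²_Task 3 = ((22−10)/6)² = 4.000
te_Task 4 = (2 + 4·3 + 10)/6 = 24/6 = 4; σ²_Task 4 = ((10−2)/6)² = 1.778
te_Task 5 = (5 + 4·9 + 13)/6 = 54/6 = 9; σ²_Task 5 = ((13−5)/6)² = 1.778
te_Task 6 = (2 + 4·7 + 12)/6 = 42/6 = 7; σ²_Task 6 = ((12−2)/6)² = 2.778
te_Task 7 = (5 + 4·10 + 15)/6 = 60/6 = 10; σ²_Task 7 = ((15−5)/6)² = 2.778

Forward pass:
ES_Task 1 = 0; EF_Task 1 = 12
ES_Task 2 = 0; EF_Task 2 = 6
ES_Task 3 = 6; EF_Task 3 = 6+14 = 20
ES_Task 4 = max(EF_Task 1=12, EF_Task 2=6) = 12; EF_Task 4 = 12+4 = 16
ES_Task 5 = 6; EF_Task 5 = 6+9 = 15
ES_Task 6 = 6; EF_Task 6 = 6+7 = 13
ES_Task 7 = max(EF_Task 3=20, EF_Task 4=16, EF_Task 5=15, EF_Task 6=13) = 20; EF_Task 7 = 20+10 = 30
Expected project duration μ = 30 days. Critical path: Task 2 → Task 3 → Task 7.

Variance along critical path = 1.778 + 4.000 + 2.778 = 8.556; σ = √8.556 = 2.925 days.
Z = (26 − 30) / 2.925 = -1.368
P(T ≤ 26) = Φ(-1.368) ≈ 0.086

0.086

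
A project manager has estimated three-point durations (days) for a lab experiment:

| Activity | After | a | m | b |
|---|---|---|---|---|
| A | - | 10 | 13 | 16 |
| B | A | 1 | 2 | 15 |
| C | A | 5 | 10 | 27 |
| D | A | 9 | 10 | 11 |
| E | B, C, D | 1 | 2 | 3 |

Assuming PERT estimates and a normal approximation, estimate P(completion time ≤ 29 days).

0.700

te_A = (10 + 4·13 + 16)/6 = 78/6 = 13; σ²_A = ((16−10)/6)² = 1.000
te_B = (1 + 4·2 + 15)/6 = 24/6 = 4; σ²_B = ((15−1)/6)² = 5.444
te_C = (5 + 4·10 + 27)/6 = 72/6 = 12; σ²_C = ((27−5)/6)² = 13.444
te_D = (9 + 4·10 + 11)/6 = 60/6 = 10; σ²_D = ((11−9)/6)² = 0.111
te_E = (1 + 4·2 + 3)/6 = 12/6 = 2; σ²_E = ((3−1)/6)² = 0.111

Forward pass:
ES_A = 0; EF_A = 13
ES_B = 13; EF_B = 13+4 = 17
ES_C = 13; EF_C = 13+12 = 25
ES_D = 13; EF_D = 13+10 = 23
ES_E = max(EF_B=17, EF_C=25, EF_D=23) = 25; EF_E = 25+2 = 27
Expected project duration μ = 27 days. Critical path: A → C → E.

Variance along critical path = 1.000 + 13.444 + 0.111 = 14.556; σ = √14.556 = 3.815 days.
Z = (29 − 27) / 3.815 = 0.524
P(T ≤ 29) = Φ(0.524) ≈ 0.700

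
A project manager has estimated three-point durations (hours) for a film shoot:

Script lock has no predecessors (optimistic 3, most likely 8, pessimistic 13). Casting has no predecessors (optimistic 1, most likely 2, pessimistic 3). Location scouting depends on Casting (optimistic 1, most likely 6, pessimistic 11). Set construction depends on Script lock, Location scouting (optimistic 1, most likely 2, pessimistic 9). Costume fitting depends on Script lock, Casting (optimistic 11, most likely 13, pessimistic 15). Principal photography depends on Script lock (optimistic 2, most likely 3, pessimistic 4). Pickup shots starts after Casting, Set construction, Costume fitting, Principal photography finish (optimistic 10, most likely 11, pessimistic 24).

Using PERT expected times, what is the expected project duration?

te_Script lock = (3 + 4·8 + 13)/6 = 48/6 = 8
te_Casting = (1 + 4·2 + 3)/6 = 12/6 = 2
te_Location scouting = (1 + 4·6 + 11)/6 = 36/6 = 6
te_Set construction = (1 + 4·2 + 9)/6 = 18/6 = 3
te_Costume fitting = (11 + 4·13 + 15)/6 = 78/6 = 13
te_Principal photography = (2 + 4·3 + 4)/6 = 18/6 = 3
te_Pickup shots = (10 + 4·11 + 24)/6 = 78/6 = 13

Forward pass:
ES_Script lock = 0; EF_Script lock = 8
ES_Casting = 0; EF_Casting = 2
ES_Location scouting = 2; EF_Location scouting = 2+6 = 8
ES_Set construction = max(EF_Script lock=8, EF_Location scouting=8) = 8; EF_Set construction = 8+3 = 11
ES_Costume fitting = max(EF_Script lock=8, EF_Casting=2) = 8; EF_Costume fitting = 8+13 = 21
ES_Principal photography = 8; EF_Principal photography = 8+3 = 11
ES_Pickup shots = max(EF_Casting=2, EF_Set construction=11, EF_Costume fitting=21, EF_Principal photography=11) = 21; EF_Pickup shots = 21+13 = 34
Expected project duration μ = 34 hours. Critical path: Script lock → Costume fitting → Pickup shots.

34 hours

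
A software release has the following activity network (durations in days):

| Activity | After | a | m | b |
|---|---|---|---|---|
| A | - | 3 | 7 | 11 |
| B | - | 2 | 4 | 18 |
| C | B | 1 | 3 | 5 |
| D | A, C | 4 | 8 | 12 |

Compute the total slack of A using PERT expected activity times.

2 days

te_A = (3 + 4·7 + 11)/6 = 42/6 = 7
te_B = (2 + 4·4 + 18)/6 = 36/6 = 6
te_C = (1 + 4·3 + 5)/6 = 18/6 = 3
te_D = (4 + 4·8 + 12)/6 = 48/6 = 8

Forward pass:
ES_A = 0; EF_A = 7
ES_B = 0; EF_B = 6
ES_C = 6; EF_C = 6+3 = 9
ES_D = max(EF_A=7, EF_C=9) = 9; EF_D = 9+8 = 17
Expected project duration μ = 17 days. Critical path: B → C → D.

Backward pass:
LF_D = 17; LS_D = 17−8 = 9
LF_C = LS_D = 9; LS_C = 9−3 = 6
LF_B = LS_C = 6; LS_B = 6−6 = 0
LF_A = LS_D = 9; LS_A = 9−7 = 2
Slack_A = LS_A − ES_A = 2 − 0 = 2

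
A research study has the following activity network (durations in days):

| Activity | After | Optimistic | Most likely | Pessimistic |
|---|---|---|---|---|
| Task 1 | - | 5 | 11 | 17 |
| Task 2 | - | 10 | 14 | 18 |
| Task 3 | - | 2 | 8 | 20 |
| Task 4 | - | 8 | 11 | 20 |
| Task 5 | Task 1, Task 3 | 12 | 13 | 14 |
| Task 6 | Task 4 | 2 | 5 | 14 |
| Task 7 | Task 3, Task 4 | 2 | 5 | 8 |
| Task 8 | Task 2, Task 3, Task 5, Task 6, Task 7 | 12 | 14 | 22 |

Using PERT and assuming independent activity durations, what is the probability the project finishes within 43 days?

0.936

te_Task 1 = (5 + 4·11 + 17)/6 = 66/6 = 11; σ²_Task 1 = ((17−5)/6)² = 4.000
te_Task 2 = (10 + 4·14 + 18)/6 = 84/6 = 14; σ²_Task 2 = ((18−10)/6)² = 1.778
te_Task 3 = (2 + 4·8 + 20)/6 = 54/6 = 9; σ²_Task 3 = ((20−2)/6)² = 9.000
te_Task 4 = (8 + 4·11 + 20)/6 = 72/6 = 12; σ²_Task 4 = ((20−8)/6)² = 4.000
te_Task 5 = (12 + 4·13 + 14)/6 = 78/6 = 13; σ²_Task 5 = ((14−12)/6)² = 0.111
te_Task 6 = (2 + 4·5 + 14)/6 = 36/6 = 6; σ²_Task 6 = ((14−2)/6)² = 4.000
te_Task 7 = (2 + 4·5 + 8)/6 = 30/6 = 5; σ²_Task 7 = ((8−2)/6)² = 1.000
te_Task 8 = (12 + 4·14 + 22)/6 = 90/6 = 15; σ²_Task 8 = ((22−12)/6)² = 2.778

Forward pass:
ES_Task 1 = 0; EF_Task 1 = 11
ES_Task 2 = 0; EF_Task 2 = 14
ES_Task 3 = 0; EF_Task 3 = 9
ES_Task 4 = 0; EF_Task 4 = 12
ES_Task 5 = max(EF_Task 1=11, EF_Task 3=9) = 11; EF_Task 5 = 11+13 = 24
ES_Task 6 = 12; EF_Task 6 = 12+6 = 18
ES_Task 7 = max(EF_Task 3=9, EF_Task 4=12) = 12; EF_Task 7 = 12+5 = 17
ES_Task 8 = max(EF_Task 2=14, EF_Task 3=9, EF_Task 5=24, EF_Task 6=18, EF_Task 7=17) = 24; EF_Task 8 = 24+15 = 39
Expected project duration μ = 39 days. Critical path: Task 1 → Task 5 → Task 8.

Variance along critical path = 4.000 + 0.111 + 2.778 = 6.889; σ = √6.889 = 2.625 days.
Z = (43 − 39) / 2.625 = 1.524
P(T ≤ 43) = Φ(1.524) ≈ 0.936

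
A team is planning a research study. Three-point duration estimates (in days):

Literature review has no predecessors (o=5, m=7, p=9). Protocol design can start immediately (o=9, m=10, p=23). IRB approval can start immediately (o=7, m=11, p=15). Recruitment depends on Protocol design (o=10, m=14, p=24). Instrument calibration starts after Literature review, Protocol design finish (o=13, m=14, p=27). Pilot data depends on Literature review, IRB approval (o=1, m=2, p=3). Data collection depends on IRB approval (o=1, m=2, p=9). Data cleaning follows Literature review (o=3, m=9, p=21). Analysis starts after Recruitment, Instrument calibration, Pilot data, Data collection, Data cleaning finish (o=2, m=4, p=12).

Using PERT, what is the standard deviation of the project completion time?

te_Literature review = (5 + 4·7 + 9)/6 = 42/6 = 7; σ²_Literature review = ((9−5)/6)² = 0.444
te_Protocol design = (9 + 4·10 + 23)/6 = 72/6 = 12; σ²_Protocol design = ((23−9)/6)² = 5.444
te_IRB approval = (7 + 4·11 + 15)/6 = 66/6 = 11; σ²_IRB approval = ((15−7)/6)² = 1.778
te_Recruitment = (10 + 4·14 + 24)/6 = 90/6 = 15; σ²_Recruitment = ((24−10)/6)² = 5.444
te_Instrument calibration = (13 + 4·14 + 27)/6 = 96/6 = 16; σ²_Instrument calibration = ((27−13)/6)² = 5.444
te_Pilot data = (1 + 4·2 + 3)/6 = 12/6 = 2; σ²_Pilot data = ((3−1)/6)² = 0.111
te_Data collection = (1 + 4·2 + 9)/6 = 18/6 = 3; σ²_Data collection = ((9−1)/6)² = 1.778
te_Data cleaning = (3 + 4·9 + 21)/6 = 60/6 = 10; σ²_Data cleaning = ((21−3)/6)² = 9.000
te_Analysis = (2 + 4·4 + 12)/6 = 30/6 = 5; σ²_Analysis = ((12−2)/6)² = 2.778

Forward pass:
ES_Literature review = 0; EF_Literature review = 7
ES_Protocol design = 0; EF_Protocol design = 12
ES_IRB approval = 0; EF_IRB approval = 11
ES_Recruitment = 12; EF_Recruitment = 12+15 = 27
ES_Instrument calibration = max(EF_Literature review=7, EF_Protocol design=12) = 12; EF_Instrument calibration = 12+16 = 28
ES_Pilot data = max(EF_Literature review=7, EF_IRB approval=11) = 11; EF_Pilot data = 11+2 = 13
ES_Data collection = 11; EF_Data collection = 11+3 = 14
ES_Data cleaning = 7; EF_Data cleaning = 7+10 = 17
ES_Analysis = max(EF_Recruitment=27, EF_Instrument calibration=28, EF_Pilot data=13, EF_Data collection=14, EF_Data cleaning=17) = 28; EF_Analysis = 28+5 = 33
Expected project duration μ = 33 days. Critical path: Protocol design → Instrument calibration → Analysis.

Variance along critical path = 5.444 + 5.444 + 2.778 = 13.667
σ = √13.667 = 3.697 days

3.70 days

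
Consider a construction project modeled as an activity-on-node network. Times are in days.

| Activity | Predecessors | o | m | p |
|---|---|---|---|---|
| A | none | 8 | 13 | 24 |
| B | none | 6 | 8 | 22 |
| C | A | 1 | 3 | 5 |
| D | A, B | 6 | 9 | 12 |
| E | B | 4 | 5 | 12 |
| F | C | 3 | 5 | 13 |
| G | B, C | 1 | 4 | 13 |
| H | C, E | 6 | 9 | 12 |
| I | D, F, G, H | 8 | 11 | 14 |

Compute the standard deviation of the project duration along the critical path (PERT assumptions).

te_A = (8 + 4·13 + 24)/6 = 84/6 = 14; σ²_A = ((24−8)/6)² = 7.111
te_B = (6 + 4·8 + 22)/6 = 60/6 = 10; σ²_B = ((22−6)/6)² = 7.111
te_C = (1 + 4·3 + 5)/6 = 18/6 = 3; σ²_C = ((5−1)/6)² = 0.444
te_D = (6 + 4·9 + 12)/6 = 54/6 = 9; σ²_D = ((12−6)/6)² = 1.000
te_E = (4 + 4·5 + 12)/6 = 36/6 = 6; σ²_E = ((12−4)/6)² = 1.778
te_F = (3 + 4·5 + 13)/6 = 36/6 = 6; σ²_F = ((13−3)/6)² = 2.778
te_G = (1 + 4·4 + 13)/6 = 30/6 = 5; σ²_G = ((13−1)/6)² = 4.000
te_H = (6 + 4·9 + 12)/6 = 54/6 = 9; σ²_H = ((12−6)/6)² = 1.000
te_I = (8 + 4·11 + 14)/6 = 66/6 = 11; σ²_I = ((14−8)/6)² = 1.000

Forward pass:
ES_A = 0; EF_A = 14
ES_B = 0; EF_B = 10
ES_C = 14; EF_C = 14+3 = 17
ES_D = max(EF_A=14, EF_B=10) = 14; EF_D = 14+9 = 23
ES_E = 10; EF_E = 10+6 = 16
ES_F = 17; EF_F = 17+6 = 23
ES_G = max(EF_B=10, EF_C=17) = 17; EF_G = 17+5 = 22
ES_H = max(EF_C=17, EF_E=16) = 17; EF_H = 17+9 = 26
ES_I = max(EF_D=23, EF_F=23, EF_G=22, EF_H=26) = 26; EF_I = 26+11 = 37
Expected project duration μ = 37 days. Critical path: A → C → H → I.

Variance along critical path = 7.111 + 0.444 + 1.000 + 1.000 = 9.556
σ = √9.556 = 3.091 days

3.09 days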